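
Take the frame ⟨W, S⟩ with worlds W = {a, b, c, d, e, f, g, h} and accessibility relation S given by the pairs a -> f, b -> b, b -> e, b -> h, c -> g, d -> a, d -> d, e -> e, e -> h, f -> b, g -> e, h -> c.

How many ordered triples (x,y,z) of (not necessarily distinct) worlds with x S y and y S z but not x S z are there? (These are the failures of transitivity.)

Enumerating: (a,f,b), (b,h,c), (c,g,e), (d,a,f), (e,h,c), (f,b,e), (f,b,h), (g,e,h), (h,c,g).

9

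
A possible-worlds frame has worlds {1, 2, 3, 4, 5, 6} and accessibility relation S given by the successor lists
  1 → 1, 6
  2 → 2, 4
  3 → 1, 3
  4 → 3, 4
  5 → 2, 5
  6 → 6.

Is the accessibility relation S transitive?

Transitive: no — 2 S 4 and 4 S 3, but not 2 S 3.

No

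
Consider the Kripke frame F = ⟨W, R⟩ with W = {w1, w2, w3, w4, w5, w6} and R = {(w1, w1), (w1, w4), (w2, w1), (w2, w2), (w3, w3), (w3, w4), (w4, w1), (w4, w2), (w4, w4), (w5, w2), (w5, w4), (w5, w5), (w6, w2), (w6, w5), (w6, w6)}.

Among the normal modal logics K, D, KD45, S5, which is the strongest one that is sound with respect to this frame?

Serial (axiom D): yes — every world has a successor (e.g. w1 R w1).
Euclidean (axiom 5): no — w4 R w1 and w4 R w2, but not w1 R w2.
Transitive (axiom 4): no — w1 R w4 and w4 R w2, but not w1 R w2.
Reflexive (axiom T): yes — every world is R-related to itself.
So F validates K, D; KD45 would additionally require R to be Euclidean and transitive. The strongest is D.

D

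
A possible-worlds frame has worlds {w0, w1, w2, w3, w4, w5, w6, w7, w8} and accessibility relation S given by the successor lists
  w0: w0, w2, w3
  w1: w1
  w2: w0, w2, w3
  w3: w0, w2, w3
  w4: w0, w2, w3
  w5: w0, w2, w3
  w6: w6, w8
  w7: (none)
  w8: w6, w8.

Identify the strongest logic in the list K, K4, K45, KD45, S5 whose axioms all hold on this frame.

Transitive (axiom 4): yes — every two-step S-path is closed by a direct edge.
Euclidean (axiom 5): yes — any two successors of a common world are S-related.
Serial (axiom D): no — w7 has no S-successor.
Reflexive (axiom T): no — w4 is not related to itself.
So F validates K, K4, K45; KD45 would additionally require S to be serial. The strongest is K45.

K45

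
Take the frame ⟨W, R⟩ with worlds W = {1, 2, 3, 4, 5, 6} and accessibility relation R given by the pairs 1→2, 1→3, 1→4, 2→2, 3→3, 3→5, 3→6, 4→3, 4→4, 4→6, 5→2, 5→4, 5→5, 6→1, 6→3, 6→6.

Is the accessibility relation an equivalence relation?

No

Reflexive: no — 1 is not related to itself.
Symmetric: no — 1 R 2 but not 2 R 1.
Transitive: no — 1 R 3 and 3 R 5, but not 1 R 5.
So R is not an equivalence relation.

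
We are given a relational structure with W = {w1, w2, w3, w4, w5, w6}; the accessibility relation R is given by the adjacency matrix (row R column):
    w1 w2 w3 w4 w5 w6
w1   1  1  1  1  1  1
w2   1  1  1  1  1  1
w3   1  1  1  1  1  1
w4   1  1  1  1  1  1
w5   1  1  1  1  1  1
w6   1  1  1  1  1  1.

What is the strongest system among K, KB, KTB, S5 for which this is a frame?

Symmetric (axiom B): yes — every pair in R has its reverse in R.
Reflexive (axiom T): yes — every world is R-related to itself.
Euclidean (axiom 5): yes — any two successors of a common world are R-related.
So F validates K, KB, KTB, S5. The strongest is S5.

S5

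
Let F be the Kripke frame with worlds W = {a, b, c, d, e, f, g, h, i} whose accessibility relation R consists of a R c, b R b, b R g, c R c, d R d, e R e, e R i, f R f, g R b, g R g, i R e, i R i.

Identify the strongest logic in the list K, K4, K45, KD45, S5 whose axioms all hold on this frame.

K45

Transitive (axiom 4): yes — every two-step R-path is closed by a direct edge.
Euclidean (axiom 5): yes — any two successors of a common world are R-related.
Serial (axiom D): no — h has no R-successor.
Reflexive (axiom T): no — a is not related to itself.
So F validates K, K4, K45; KD45 would additionally require R to be serial. The strongest is K45.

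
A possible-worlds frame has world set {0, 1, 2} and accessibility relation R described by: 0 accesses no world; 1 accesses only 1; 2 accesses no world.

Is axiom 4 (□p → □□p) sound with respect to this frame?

Yes

The schema 4 characterises exactly the transitive frames.
Transitive: yes — every two-step R-path is closed by a direct edge.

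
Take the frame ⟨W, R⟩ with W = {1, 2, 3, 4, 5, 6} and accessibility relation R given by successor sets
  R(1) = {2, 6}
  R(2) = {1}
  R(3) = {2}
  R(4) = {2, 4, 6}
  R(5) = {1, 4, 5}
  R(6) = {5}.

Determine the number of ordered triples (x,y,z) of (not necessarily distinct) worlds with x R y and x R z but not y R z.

Enumerating: (1,2,2), (1,2,6), (1,6,2), (1,6,6), (2,1,1), (3,2,2), (4,2,2), (4,2,4), (4,2,6), (4,6,2), (4,6,4), (4,6,6), (5,1,1), (5,1,4), (5,1,5), (5,4,1), (5,4,5).

17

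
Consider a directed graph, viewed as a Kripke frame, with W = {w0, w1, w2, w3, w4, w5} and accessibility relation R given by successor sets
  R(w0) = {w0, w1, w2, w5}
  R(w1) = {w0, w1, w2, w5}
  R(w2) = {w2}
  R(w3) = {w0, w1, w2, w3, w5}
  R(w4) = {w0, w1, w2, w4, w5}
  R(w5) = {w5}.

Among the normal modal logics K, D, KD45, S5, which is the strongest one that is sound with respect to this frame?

Serial (axiom D): yes — every world has a successor (e.g. w0 R w0).
Euclidean (axiom 5): no — w0 R w2 and w0 R w1, but not w2 R w1.
Transitive (axiom 4): yes — every two-step R-path is closed by a direct edge.
Reflexive (axiom T): yes — every world is R-related to itself.
So F validates K, D; KD45 would additionally require R to be Euclidean. The strongest is D.

D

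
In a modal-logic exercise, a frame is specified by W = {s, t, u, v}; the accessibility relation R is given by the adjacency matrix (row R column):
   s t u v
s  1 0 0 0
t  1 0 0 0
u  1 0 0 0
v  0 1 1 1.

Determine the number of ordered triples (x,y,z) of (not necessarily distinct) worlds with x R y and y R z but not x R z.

2

Enumerating: (v,t,s), (v,u,s).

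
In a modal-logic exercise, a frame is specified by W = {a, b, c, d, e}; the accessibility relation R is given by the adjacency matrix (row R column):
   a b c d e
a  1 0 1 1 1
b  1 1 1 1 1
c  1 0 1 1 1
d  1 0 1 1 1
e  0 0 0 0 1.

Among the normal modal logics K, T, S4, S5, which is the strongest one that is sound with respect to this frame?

Reflexive (axiom T): yes — every world is R-related to itself.
Transitive (axiom 4): yes — every two-step R-path is closed by a direct edge.
Euclidean (axiom 5): no — a R e and a R c, but not e R c.
So F validates K, T, S4; S5 would additionally require R to be Euclidean. The strongest is S4.

S4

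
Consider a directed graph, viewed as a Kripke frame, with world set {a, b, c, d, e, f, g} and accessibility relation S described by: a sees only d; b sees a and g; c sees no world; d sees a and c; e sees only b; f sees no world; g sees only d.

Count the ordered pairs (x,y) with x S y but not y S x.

5

Enumerating: (b,a), (b,g), (d,c), (e,b), (g,d).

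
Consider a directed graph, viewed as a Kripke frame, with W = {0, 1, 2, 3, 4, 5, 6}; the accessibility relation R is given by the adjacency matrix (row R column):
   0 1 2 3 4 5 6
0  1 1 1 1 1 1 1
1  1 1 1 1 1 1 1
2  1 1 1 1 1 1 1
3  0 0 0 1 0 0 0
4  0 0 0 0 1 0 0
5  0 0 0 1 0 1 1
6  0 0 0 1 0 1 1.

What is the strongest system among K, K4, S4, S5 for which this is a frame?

S4

Transitive (axiom 4): yes — every two-step R-path is closed by a direct edge.
Reflexive (axiom T): yes — every world is R-related to itself.
Euclidean (axiom 5): no — 0 R 3 and 0 R 1, but not 3 R 1.
So F validates K, K4, S4; S5 would additionally require R to be Euclidean. The strongest is S4.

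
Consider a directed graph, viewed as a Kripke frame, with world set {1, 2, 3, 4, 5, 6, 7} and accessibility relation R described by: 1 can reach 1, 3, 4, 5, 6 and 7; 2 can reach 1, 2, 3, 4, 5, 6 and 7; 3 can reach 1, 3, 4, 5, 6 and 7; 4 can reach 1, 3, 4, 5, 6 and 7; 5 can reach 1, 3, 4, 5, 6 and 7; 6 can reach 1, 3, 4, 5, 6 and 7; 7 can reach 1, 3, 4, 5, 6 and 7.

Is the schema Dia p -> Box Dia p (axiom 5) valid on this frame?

Axiom 5 corresponds to the accessibility relation being Euclidean.
Euclidean: no — 2 R 1 and 2 R 2, but not 1 R 2.

No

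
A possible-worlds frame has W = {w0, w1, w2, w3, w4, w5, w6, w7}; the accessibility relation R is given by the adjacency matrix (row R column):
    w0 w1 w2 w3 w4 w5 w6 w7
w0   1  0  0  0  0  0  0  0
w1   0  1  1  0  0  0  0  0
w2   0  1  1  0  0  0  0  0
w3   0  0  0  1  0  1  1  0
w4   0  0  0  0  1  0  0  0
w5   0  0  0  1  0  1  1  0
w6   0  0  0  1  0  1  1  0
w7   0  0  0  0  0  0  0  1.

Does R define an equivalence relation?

Reflexive: yes — every world is R-related to itself.
Symmetric: yes — every pair in R has its reverse in R.
Transitive: yes — every two-step R-path is closed by a direct edge.
So R is an equivalence relation.

Yes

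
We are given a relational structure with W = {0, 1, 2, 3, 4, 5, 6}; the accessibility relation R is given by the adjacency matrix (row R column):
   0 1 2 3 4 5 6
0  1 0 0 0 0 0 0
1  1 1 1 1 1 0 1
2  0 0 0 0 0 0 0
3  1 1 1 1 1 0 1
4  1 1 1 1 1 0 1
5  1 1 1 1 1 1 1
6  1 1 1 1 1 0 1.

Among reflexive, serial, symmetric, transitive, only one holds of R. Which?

transitive

Reflexive: no — 2 is not related to itself.
Serial: no — 2 has no R-successor.
Symmetric: no — 1 R 0 but not 0 R 1.
Transitive: yes — every two-step R-path is closed by a direct edge.
Only transitive holds.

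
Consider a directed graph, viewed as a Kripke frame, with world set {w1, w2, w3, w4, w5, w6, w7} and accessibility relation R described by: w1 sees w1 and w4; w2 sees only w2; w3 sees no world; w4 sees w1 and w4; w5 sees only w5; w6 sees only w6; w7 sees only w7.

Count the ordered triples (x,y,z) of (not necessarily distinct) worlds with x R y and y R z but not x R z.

0

R is transitive; there are no such tuples.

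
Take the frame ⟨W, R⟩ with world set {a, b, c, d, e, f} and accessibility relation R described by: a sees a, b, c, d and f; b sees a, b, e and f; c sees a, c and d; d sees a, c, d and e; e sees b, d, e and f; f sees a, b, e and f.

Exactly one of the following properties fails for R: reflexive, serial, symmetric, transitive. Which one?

Reflexive: yes — every world is R-related to itself.
Serial: yes — every world has a successor (e.g. a R a).
Symmetric: yes — every pair in R has its reverse in R.
Transitive: no — a R b and b R e, but not a R e.
Only transitive fails.

transitive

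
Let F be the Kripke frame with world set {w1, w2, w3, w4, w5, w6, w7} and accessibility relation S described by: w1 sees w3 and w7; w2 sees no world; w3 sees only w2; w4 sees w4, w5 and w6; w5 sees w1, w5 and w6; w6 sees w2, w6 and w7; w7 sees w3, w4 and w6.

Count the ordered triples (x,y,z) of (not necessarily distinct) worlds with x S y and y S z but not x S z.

Enumerating: (w1,w3,w2), (w1,w7,w4), (w1,w7,w6), (w4,w5,w1), (w4,w6,w2), (w4,w6,w7), (w5,w1,w3), (w5,w1,w7), (w5,w6,w2), (w5,w6,w7), (w6,w7,w3), (w6,w7,w4), (w7,w3,w2), (w7,w4,w5), (w7,w6,w2), (w7,w6,w7).

16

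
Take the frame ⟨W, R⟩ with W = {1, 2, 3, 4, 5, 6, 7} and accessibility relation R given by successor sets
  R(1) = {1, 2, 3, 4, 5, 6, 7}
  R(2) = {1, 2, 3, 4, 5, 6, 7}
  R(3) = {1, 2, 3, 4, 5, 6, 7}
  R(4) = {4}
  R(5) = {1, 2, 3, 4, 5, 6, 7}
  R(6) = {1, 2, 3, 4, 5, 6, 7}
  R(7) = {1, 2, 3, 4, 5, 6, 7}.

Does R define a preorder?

Yes

Reflexive: yes — every world is R-related to itself.
Transitive: yes — every two-step R-path is closed by a direct edge.
So R is a preorder.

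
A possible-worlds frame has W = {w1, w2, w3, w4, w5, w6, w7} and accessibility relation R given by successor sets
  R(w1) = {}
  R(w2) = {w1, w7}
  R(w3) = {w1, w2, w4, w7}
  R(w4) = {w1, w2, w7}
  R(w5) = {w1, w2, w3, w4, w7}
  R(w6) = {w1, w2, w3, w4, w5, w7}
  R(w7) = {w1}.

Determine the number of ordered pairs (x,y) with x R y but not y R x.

21

Enumerating: (w2,w1), (w2,w7), (w3,w1), (w3,w2), (w3,w4), (w3,w7), (w4,w1), (w4,w2), (w4,w7), (w5,w1), (w5,w2), (w5,w3), … and 9 more.
Total: 21.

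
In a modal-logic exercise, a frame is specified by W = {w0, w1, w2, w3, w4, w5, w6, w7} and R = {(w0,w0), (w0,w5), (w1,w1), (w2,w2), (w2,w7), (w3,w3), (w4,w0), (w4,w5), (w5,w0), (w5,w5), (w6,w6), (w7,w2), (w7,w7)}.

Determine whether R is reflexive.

No

Reflexive: no — w4 is not related to itself.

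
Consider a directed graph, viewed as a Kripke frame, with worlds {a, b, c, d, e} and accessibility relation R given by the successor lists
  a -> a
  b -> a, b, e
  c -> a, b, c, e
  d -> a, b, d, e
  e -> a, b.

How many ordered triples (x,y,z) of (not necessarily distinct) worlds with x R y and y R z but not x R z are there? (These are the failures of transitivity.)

1

Enumerating: (e,b,e).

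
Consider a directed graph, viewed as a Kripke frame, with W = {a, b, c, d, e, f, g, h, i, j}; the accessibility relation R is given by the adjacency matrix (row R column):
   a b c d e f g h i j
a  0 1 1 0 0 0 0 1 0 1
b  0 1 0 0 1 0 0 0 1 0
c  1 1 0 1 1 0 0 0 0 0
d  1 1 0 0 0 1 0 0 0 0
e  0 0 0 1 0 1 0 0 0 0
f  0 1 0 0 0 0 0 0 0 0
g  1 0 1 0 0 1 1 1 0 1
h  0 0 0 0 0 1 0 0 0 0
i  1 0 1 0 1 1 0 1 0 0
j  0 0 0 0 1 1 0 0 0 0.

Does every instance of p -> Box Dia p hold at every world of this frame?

The schema B characterises exactly the symmetric frames.
Symmetric: no — a R b but not b R a.

No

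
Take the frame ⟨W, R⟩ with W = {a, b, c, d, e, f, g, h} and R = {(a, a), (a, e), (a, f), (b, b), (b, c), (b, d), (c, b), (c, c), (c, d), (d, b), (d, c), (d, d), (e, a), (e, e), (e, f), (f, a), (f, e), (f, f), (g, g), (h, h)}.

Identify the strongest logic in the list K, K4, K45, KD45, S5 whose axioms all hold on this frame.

S5

Transitive (axiom 4): yes — every two-step R-path is closed by a direct edge.
Euclidean (axiom 5): yes — any two successors of a common world are R-related.
Serial (axiom D): yes — every world has a successor (e.g. a R a).
Reflexive (axiom T): yes — every world is R-related to itself.
So F validates K, K4, K45, KD45, S5. The strongest is S5.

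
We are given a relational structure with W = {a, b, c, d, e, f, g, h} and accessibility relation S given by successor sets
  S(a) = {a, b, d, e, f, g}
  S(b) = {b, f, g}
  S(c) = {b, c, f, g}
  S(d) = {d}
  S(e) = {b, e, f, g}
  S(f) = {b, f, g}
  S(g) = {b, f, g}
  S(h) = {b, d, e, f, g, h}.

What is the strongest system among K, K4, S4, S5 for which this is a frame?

Transitive (axiom 4): yes — every two-step S-path is closed by a direct edge.
Reflexive (axiom T): yes — every world is S-related to itself.
Euclidean (axiom 5): no — a S b and a S d, but not b S d.
So F validates K, K4, S4; S5 would additionally require S to be Euclidean. The strongest is S4.

S4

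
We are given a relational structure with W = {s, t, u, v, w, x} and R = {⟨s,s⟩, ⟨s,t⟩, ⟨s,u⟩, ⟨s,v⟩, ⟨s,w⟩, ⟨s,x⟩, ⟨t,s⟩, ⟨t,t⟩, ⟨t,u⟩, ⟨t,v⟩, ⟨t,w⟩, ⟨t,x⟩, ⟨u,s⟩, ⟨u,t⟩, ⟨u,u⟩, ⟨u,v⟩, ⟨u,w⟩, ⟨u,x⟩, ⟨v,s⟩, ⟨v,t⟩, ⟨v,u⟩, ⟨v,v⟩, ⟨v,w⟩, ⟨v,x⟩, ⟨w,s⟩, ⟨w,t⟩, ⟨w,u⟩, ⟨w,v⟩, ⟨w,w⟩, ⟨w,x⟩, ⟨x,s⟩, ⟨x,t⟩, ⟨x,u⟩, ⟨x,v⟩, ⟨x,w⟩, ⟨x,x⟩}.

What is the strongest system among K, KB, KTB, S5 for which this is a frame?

Symmetric (axiom B): yes — every pair in R has its reverse in R.
Reflexive (axiom T): yes — every world is R-related to itself.
Euclidean (axiom 5): yes — any two successors of a common world are R-related.
So F validates K, KB, KTB, S5. The strongest is S5.

S5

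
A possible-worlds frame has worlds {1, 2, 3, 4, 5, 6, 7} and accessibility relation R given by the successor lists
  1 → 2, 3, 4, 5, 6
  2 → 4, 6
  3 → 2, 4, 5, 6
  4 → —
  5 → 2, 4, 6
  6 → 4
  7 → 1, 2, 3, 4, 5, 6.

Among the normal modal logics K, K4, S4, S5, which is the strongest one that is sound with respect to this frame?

K4

Transitive (axiom 4): yes — every two-step R-path is closed by a direct edge.
Reflexive (axiom T): no — 1 is not related to itself.
Euclidean (axiom 5): no — 1 R 2 and 1 R 3, but not 2 R 3.
So F validates K, K4; S4 would additionally require R to be reflexive. The strongest is K4.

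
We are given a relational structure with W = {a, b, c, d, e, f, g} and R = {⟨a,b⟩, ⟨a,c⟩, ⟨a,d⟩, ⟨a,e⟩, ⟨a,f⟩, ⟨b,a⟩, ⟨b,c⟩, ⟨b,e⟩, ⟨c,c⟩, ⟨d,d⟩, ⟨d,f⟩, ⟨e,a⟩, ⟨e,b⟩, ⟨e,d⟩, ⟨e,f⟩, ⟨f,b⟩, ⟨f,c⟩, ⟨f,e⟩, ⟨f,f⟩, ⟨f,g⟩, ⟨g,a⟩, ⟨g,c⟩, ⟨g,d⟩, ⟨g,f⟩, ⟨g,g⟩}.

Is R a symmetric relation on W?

No

Symmetric: no — a R c but not c R a.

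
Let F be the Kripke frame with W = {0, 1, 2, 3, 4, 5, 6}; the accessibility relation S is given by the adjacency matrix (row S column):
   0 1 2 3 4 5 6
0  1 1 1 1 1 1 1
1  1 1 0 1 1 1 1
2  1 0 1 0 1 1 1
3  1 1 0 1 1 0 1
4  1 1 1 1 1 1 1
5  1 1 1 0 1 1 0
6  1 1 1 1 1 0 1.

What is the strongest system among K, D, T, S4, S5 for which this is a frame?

T

Serial (axiom D): yes — every world has a successor (e.g. 0 S 0).
Reflexive (axiom T): yes — every world is S-related to itself.
Transitive (axiom 4): no — 1 S 0 and 0 S 2, but not 1 S 2.
Euclidean (axiom 5): no — 0 S 1 and 0 S 2, but not 1 S 2.
So F validates K, D, T; S4 would additionally require S to be transitive. The strongest is T.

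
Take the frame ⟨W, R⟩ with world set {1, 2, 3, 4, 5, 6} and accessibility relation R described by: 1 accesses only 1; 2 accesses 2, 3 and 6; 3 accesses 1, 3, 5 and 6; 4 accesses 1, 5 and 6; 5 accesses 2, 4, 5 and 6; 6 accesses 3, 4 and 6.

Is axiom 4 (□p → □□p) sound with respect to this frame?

No

By correspondence theory, 4 is valid on a frame iff R is transitive.
Transitive: no — 2 R 3 and 3 R 1, but not 2 R 1.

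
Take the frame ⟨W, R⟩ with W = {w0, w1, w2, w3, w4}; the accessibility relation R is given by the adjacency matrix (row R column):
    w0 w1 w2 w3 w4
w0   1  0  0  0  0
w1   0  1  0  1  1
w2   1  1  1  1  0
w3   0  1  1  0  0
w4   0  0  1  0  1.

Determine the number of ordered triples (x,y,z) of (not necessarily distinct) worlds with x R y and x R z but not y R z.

13

Enumerating: (w1,w3,w3), (w1,w3,w4), (w1,w4,w1), (w1,w4,w3), (w2,w0,w1), (w2,w0,w2), (w2,w0,w3), (w2,w1,w0), (w2,w1,w2), (w2,w3,w0), (w2,w3,w3), (w3,w1,w2), (w4,w2,w4).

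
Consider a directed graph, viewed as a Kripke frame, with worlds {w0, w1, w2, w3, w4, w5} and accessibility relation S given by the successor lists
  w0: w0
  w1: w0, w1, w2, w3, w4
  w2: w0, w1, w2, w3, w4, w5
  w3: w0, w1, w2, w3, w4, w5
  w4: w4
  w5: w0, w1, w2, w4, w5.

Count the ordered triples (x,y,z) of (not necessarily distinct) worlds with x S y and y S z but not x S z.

Enumerating: (w1,w2,w5), (w1,w3,w5), (w5,w1,w3), (w5,w2,w3).

4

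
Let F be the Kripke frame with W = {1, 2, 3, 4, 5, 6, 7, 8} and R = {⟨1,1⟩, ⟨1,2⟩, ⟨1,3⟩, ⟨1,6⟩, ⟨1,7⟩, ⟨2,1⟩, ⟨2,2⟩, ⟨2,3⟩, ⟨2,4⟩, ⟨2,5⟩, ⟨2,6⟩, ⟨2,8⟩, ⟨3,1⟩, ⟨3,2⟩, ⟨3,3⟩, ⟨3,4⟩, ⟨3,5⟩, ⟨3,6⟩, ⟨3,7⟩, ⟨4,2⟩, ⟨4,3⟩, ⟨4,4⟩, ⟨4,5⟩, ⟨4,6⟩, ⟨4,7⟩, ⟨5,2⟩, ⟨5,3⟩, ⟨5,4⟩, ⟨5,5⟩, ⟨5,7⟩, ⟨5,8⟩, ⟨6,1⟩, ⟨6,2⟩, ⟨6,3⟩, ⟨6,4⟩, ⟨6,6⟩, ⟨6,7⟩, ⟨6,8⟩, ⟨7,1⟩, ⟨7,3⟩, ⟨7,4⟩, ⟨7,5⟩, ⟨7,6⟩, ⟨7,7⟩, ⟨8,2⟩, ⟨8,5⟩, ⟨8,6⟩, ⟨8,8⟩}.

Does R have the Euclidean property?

Euclidean: no — 1 R 2 and 1 R 7, but not 2 R 7.

No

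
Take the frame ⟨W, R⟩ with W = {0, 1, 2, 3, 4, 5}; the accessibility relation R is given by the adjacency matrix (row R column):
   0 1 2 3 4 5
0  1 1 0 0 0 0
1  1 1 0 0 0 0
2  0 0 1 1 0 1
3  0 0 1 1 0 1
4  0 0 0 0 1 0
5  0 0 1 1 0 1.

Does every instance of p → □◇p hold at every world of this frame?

Yes

By correspondence theory, B is valid on a frame iff R is symmetric.
Symmetric: yes — every pair in R has its reverse in R.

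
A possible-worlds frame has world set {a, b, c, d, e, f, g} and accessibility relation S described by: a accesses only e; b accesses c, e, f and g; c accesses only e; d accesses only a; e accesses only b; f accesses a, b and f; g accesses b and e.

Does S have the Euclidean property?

No

Euclidean: no — b S c and b S f, but not c S f.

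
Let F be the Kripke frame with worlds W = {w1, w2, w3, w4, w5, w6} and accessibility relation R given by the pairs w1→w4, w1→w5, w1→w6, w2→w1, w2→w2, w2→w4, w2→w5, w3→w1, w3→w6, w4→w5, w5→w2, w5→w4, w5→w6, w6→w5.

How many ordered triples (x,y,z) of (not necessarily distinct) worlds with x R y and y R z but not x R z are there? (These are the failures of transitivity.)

16

Enumerating: (w1,w5,w2), (w2,w1,w6), (w2,w5,w6), (w3,w1,w4), (w3,w1,w5), (w3,w6,w5), (w4,w5,w2), (w4,w5,w4), (w4,w5,w6), (w5,w2,w1), (w5,w2,w5), (w5,w4,w5), (w5,w6,w5), (w6,w5,w2), (w6,w5,w4), (w6,w5,w6).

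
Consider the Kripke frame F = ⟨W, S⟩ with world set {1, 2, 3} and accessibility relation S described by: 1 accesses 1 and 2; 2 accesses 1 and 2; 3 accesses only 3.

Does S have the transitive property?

Yes

Transitive: yes — every two-step S-path is closed by a direct edge.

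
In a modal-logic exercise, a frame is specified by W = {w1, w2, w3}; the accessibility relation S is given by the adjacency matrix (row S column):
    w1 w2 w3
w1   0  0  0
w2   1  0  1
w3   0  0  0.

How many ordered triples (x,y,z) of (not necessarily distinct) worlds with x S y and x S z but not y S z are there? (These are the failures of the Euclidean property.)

Enumerating: (w2,w1,w1), (w2,w1,w3), (w2,w3,w1), (w2,w3,w3).

4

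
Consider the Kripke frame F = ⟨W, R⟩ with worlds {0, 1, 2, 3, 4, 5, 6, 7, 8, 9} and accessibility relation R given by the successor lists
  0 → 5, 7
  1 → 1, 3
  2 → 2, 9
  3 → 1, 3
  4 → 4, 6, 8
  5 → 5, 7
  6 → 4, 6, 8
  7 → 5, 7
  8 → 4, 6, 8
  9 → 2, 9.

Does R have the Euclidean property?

Yes

Euclidean: yes — any two successors of a common world are R-related.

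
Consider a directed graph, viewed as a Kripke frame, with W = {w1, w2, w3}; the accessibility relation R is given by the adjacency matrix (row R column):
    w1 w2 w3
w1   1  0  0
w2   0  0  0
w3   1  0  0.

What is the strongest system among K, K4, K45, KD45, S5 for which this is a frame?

K45

Transitive (axiom 4): yes — every two-step R-path is closed by a direct edge.
Euclidean (axiom 5): yes — any two successors of a common world are R-related.
Serial (axiom D): no — w2 has no R-successor.
Reflexive (axiom T): no — w2 is not related to itself.
So F validates K, K4, K45; KD45 would additionally require R to be serial. The strongest is K45.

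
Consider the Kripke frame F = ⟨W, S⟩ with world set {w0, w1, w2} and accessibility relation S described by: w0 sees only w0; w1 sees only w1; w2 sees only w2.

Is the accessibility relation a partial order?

Reflexive: yes — every world is S-related to itself.
Transitive: yes — every two-step S-path is closed by a direct edge.
Antisymmetric: yes — no distinct pair is related both ways.
So S is a partial order.

Yes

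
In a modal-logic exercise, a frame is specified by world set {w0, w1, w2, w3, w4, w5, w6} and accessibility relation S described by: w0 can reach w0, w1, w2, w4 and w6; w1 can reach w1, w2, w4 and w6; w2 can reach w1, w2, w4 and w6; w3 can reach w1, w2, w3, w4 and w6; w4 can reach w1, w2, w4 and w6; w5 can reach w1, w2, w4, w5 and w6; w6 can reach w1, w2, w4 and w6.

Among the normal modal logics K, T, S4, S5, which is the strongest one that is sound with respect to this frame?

S4

Reflexive (axiom T): yes — every world is S-related to itself.
Transitive (axiom 4): yes — every two-step S-path is closed by a direct edge.
Euclidean (axiom 5): no — w0 S w1 and w0 S w0, but not w1 S w0.
So F validates K, T, S4; S5 would additionally require S to be Euclidean. The strongest is S4.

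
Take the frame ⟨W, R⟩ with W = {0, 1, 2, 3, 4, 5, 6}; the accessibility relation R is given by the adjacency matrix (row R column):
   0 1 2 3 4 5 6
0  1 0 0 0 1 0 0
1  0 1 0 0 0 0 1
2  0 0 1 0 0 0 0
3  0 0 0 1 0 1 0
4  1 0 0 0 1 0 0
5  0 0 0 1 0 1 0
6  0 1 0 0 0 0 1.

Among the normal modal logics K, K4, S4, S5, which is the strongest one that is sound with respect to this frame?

S5

Transitive (axiom 4): yes — every two-step R-path is closed by a direct edge.
Reflexive (axiom T): yes — every world is R-related to itself.
Euclidean (axiom 5): yes — any two successors of a common world are R-related.
So F validates K, K4, S4, S5. The strongest is S5.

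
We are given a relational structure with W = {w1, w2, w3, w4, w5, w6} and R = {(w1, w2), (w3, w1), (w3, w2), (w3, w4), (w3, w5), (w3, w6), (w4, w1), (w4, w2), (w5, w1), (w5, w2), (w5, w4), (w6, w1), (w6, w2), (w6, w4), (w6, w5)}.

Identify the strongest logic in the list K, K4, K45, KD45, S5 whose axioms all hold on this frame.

K4

Transitive (axiom 4): yes — every two-step R-path is closed by a direct edge.
Euclidean (axiom 5): no — w3 R w1 and w3 R w4, but not w1 R w4.
Serial (axiom D): no — w2 has no R-successor.
Reflexive (axiom T): no — w1 is not related to itself.
So F validates K, K4; K45 would additionally require R to be Euclidean. The strongest is K4.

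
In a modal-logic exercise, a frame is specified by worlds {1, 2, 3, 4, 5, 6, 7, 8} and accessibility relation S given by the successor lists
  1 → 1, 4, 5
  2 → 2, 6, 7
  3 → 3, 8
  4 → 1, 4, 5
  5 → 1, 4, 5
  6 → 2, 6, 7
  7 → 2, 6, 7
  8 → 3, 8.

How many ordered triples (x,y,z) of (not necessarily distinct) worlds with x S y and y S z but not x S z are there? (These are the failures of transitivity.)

S is transitive; there are no such tuples.

0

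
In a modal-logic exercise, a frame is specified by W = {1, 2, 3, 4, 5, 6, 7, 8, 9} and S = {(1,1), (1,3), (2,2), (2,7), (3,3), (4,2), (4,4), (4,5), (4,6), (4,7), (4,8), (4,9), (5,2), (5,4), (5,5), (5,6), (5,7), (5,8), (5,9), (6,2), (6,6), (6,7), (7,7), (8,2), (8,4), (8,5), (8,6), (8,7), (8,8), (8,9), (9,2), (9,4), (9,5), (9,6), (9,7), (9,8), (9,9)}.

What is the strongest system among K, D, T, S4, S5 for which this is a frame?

S4

Serial (axiom D): yes — every world has a successor (e.g. 1 S 1).
Reflexive (axiom T): yes — every world is S-related to itself.
Transitive (axiom 4): yes — every two-step S-path is closed by a direct edge.
Euclidean (axiom 5): no — 4 S 2 and 4 S 5, but not 2 S 5.
So F validates K, D, T, S4; S5 would additionally require S to be Euclidean. The strongest is S4.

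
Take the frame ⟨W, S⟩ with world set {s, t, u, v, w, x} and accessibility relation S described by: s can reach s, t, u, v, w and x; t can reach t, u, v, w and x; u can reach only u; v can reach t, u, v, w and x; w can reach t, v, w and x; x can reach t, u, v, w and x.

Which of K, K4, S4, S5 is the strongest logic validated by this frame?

K

Transitive (axiom 4): no — w S t and t S u, but not w S u.
Reflexive (axiom T): yes — every world is S-related to itself.
Euclidean (axiom 5): no — s S u and s S t, but not u S t.
So F validates K; K4 would additionally require S to be transitive. The strongest is K.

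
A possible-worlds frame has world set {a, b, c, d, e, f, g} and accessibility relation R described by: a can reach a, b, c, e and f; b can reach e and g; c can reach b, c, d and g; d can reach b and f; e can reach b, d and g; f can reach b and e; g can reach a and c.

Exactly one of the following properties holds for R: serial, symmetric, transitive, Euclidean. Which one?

Serial: yes — every world has a successor (e.g. a R a).
Symmetric: no — a R b but not b R a.
Transitive: no — a R b and b R g, but not a R g.
Euclidean: no — a R b and a R c, but not b R c.
Only serial holds.

serial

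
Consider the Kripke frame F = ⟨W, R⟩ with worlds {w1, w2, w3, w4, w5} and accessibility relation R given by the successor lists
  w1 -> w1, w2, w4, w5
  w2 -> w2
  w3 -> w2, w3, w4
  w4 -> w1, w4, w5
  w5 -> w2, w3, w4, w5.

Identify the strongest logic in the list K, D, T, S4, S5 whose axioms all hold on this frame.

T

Serial (axiom D): yes — every world has a successor (e.g. w1 R w1).
Reflexive (axiom T): yes — every world is R-related to itself.
Transitive (axiom 4): no — w1 R w5 and w5 R w3, but not w1 R w3.
Euclidean (axiom 5): no — w1 R w2 and w1 R w4, but not w2 R w4.
So F validates K, D, T; S4 would additionally require R to be transitive. The strongest is T.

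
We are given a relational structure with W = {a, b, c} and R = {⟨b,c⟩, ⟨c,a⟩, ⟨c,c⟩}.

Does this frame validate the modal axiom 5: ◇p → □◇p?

The schema 5 characterises exactly the Euclidean frames.
Euclidean: no — c R a and c R a, but not a R a.

No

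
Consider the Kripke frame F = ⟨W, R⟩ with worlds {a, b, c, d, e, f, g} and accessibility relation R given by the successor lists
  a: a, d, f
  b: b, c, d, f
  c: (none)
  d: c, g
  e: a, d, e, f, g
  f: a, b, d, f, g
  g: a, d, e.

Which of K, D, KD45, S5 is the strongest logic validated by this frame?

K

Serial (axiom D): no — c has no R-successor.
Euclidean (axiom 5): no — a R d and a R f, but not d R f.
Transitive (axiom 4): no — a R d and d R c, but not a R c.
Reflexive (axiom T): no — c is not related to itself.
So F validates K; D would additionally require R to be serial. The strongest is K.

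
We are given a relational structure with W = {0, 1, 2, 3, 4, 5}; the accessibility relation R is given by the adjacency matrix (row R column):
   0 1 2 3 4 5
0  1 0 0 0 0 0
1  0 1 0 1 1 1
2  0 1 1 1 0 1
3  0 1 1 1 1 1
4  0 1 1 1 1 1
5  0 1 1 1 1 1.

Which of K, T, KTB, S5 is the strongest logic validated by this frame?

Reflexive (axiom T): yes — every world is R-related to itself.
Symmetric (axiom B): no — 2 R 1 but not 1 R 2.
Euclidean (axiom 5): no — 3 R 1 and 3 R 2, but not 1 R 2.
So F validates K, T; KTB would additionally require R to be symmetric. The strongest is T.

T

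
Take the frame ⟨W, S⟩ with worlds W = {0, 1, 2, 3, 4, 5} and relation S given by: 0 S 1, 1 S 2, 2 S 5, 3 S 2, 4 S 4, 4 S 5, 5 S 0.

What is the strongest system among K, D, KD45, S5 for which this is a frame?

Serial (axiom D): yes — every world has a successor (e.g. 0 S 1).
Euclidean (axiom 5): no — 0 S 1 and 0 S 1, but not 1 S 1.
Transitive (axiom 4): no — 0 S 1 and 1 S 2, but not 0 S 2.
Reflexive (axiom T): no — 0 is not related to itself.
So F validates K, D; KD45 would additionally require S to be Euclidean and transitive. The strongest is D.

D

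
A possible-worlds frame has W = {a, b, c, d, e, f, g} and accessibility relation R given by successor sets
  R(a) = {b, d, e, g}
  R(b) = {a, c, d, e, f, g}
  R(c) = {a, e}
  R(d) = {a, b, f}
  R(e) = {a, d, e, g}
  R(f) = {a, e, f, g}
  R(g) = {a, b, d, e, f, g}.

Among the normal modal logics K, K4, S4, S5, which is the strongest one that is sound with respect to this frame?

Transitive (axiom 4): no — a R b and b R c, but not a R c.
Reflexive (axiom T): no — a is not related to itself.
Euclidean (axiom 5): no — a R d and a R e, but not d R e.
So F validates K; K4 would additionally require R to be transitive. The strongest is K.

K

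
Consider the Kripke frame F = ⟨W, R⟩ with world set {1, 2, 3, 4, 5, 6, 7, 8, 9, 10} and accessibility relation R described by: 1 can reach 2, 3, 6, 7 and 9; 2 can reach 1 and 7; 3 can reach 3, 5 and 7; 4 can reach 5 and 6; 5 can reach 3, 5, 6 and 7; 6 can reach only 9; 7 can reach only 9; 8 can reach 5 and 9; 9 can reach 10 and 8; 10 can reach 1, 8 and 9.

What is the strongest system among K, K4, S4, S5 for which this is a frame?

K

Transitive (axiom 4): no — 1 R 3 and 3 R 5, but not 1 R 5.
Reflexive (axiom T): no — 1 is not related to itself.
Euclidean (axiom 5): no — 1 R 2 and 1 R 3, but not 2 R 3.
So F validates K; K4 would additionally require R to be transitive. The strongest is K.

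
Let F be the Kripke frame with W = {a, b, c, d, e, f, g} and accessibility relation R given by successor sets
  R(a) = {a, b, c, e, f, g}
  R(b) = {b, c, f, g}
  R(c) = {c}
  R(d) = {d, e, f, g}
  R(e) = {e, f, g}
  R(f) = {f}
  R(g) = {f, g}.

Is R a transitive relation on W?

Yes

Transitive: yes — every two-step R-path is closed by a direct edge.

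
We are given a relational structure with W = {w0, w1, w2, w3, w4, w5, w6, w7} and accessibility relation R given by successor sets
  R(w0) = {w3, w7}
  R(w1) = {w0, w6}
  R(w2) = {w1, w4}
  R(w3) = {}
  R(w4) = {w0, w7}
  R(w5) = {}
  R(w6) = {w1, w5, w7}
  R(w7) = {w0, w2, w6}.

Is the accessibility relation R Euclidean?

No

Euclidean: no — w0 R w3 and w0 R w7, but not w3 R w7.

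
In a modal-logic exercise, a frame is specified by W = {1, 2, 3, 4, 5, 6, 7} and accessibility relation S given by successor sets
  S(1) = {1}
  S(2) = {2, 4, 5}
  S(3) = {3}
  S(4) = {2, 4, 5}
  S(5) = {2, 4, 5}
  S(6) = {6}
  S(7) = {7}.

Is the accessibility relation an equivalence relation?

Yes

Reflexive: yes — every world is S-related to itself.
Symmetric: yes — every pair in S has its reverse in S.
Transitive: yes — every two-step S-path is closed by a direct edge.
So S is an equivalence relation.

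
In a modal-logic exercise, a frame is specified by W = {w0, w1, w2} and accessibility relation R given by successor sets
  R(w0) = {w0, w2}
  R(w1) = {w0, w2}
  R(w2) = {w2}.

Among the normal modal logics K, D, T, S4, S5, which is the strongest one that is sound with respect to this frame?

D

Serial (axiom D): yes — every world has a successor (e.g. w0 R w0).
Reflexive (axiom T): no — w1 is not related to itself.
Transitive (axiom 4): yes — every two-step R-path is closed by a direct edge.
Euclidean (axiom 5): no — w1 R w2 and w1 R w0, but not w2 R w0.
So F validates K, D; T would additionally require R to be reflexive. The strongest is D.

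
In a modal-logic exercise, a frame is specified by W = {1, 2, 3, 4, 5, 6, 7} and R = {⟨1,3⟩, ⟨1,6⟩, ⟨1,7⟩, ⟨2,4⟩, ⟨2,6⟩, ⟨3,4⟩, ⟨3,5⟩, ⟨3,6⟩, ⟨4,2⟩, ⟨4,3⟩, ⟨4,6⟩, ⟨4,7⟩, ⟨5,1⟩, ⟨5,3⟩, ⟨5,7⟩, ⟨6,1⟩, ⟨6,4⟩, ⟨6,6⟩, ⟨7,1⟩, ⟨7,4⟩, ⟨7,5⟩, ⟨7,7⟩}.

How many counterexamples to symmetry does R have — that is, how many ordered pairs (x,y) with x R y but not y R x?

4

Enumerating: (1,3), (2,6), (3,6), (5,1).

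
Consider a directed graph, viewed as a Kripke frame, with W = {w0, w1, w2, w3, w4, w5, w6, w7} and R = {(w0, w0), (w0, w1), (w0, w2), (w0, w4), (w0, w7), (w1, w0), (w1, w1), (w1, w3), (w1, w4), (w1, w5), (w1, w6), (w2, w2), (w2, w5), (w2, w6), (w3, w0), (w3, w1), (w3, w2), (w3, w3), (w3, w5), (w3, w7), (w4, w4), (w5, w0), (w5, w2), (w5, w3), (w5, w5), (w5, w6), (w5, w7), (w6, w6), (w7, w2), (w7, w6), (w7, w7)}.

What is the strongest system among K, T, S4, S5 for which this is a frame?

T

Reflexive (axiom T): yes — every world is R-related to itself.
Transitive (axiom 4): no — w0 R w1 and w1 R w3, but not w0 R w3.
Euclidean (axiom 5): no — w0 R w1 and w0 R w2, but not w1 R w2.
So F validates K, T; S4 would additionally require R to be transitive. The strongest is T.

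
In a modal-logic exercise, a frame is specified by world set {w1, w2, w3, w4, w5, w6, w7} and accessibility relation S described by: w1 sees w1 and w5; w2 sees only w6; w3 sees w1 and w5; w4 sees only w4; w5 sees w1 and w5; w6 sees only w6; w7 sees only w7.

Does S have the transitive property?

Transitive: yes — every two-step S-path is closed by a direct edge.

Yes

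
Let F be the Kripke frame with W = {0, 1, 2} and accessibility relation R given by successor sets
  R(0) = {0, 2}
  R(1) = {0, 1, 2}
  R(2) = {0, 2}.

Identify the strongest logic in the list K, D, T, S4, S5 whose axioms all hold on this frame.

Serial (axiom D): yes — every world has a successor (e.g. 0 R 0).
Reflexive (axiom T): yes — every world is R-related to itself.
Transitive (axiom 4): yes — every two-step R-path is closed by a direct edge.
Euclidean (axiom 5): no — 1 R 0 and 1 R 1, but not 0 R 1.
So F validates K, D, T, S4; S5 would additionally require R to be Euclidean. The strongest is S4.

S4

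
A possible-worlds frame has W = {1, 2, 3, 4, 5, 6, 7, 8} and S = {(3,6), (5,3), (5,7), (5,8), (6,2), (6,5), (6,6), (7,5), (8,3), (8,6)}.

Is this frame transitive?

No

Transitive: no — 3 S 6 and 6 S 2, but not 3 S 2.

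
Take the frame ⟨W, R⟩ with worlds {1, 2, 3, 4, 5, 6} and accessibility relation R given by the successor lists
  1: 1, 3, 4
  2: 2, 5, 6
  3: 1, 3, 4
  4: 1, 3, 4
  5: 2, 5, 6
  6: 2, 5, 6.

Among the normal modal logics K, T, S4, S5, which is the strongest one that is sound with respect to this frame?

Reflexive (axiom T): yes — every world is R-related to itself.
Transitive (axiom 4): yes — every two-step R-path is closed by a direct edge.
Euclidean (axiom 5): yes — any two successors of a common world are R-related.
So F validates K, T, S4, S5. The strongest is S5.

S5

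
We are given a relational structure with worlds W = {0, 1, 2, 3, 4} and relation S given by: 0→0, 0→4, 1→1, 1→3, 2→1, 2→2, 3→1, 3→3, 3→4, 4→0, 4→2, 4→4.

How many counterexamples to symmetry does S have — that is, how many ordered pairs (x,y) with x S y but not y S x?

3

Enumerating: (2,1), (3,4), (4,2).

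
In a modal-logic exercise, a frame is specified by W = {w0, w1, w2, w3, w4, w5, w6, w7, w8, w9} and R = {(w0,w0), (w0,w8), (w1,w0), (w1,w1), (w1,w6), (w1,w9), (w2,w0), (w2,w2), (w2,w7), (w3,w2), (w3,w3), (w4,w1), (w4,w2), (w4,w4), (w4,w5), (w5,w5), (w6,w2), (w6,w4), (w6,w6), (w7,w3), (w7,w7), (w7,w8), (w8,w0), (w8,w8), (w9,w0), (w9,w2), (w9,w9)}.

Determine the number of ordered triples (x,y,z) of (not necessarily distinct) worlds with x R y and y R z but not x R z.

Enumerating: (w1,w0,w8), (w1,w6,w2), (w1,w6,w4), (w1,w9,w2), (w2,w0,w8), (w2,w7,w3), (w2,w7,w8), (w3,w2,w0), (w3,w2,w7), (w4,w1,w0), (w4,w1,w6), (w4,w1,w9), … and 10 more.
Total: 22.

22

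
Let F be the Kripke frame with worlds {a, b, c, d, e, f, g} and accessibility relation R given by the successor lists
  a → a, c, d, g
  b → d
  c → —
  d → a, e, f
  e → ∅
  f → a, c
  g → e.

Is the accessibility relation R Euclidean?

No

Euclidean: no — a R c and a R d, but not c R d.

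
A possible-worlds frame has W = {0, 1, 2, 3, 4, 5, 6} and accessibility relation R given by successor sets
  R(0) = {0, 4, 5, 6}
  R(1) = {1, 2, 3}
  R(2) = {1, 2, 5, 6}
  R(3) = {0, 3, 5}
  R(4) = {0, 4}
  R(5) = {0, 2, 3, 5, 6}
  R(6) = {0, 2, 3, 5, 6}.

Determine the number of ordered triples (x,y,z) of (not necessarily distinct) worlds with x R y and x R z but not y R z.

24

Enumerating: (0,4,5), (0,4,6), (0,5,4), (0,6,4), (1,2,3), (1,3,1), (1,3,2), (2,1,5), (2,1,6), (2,5,1), (2,6,1), (3,0,3), … and 12 more.
Total: 24.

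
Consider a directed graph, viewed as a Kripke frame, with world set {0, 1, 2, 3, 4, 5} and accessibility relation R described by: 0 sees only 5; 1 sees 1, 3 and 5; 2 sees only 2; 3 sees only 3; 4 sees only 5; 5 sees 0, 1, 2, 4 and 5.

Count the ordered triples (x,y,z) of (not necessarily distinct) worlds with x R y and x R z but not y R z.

18

Enumerating: (1,3,1), (1,3,5), (1,5,3), (5,0,0), (5,0,1), (5,0,2), (5,0,4), (5,1,0), (5,1,2), (5,1,4), (5,2,0), (5,2,1), (5,2,4), (5,2,5), (5,4,0), (5,4,1), (5,4,2), (5,4,4).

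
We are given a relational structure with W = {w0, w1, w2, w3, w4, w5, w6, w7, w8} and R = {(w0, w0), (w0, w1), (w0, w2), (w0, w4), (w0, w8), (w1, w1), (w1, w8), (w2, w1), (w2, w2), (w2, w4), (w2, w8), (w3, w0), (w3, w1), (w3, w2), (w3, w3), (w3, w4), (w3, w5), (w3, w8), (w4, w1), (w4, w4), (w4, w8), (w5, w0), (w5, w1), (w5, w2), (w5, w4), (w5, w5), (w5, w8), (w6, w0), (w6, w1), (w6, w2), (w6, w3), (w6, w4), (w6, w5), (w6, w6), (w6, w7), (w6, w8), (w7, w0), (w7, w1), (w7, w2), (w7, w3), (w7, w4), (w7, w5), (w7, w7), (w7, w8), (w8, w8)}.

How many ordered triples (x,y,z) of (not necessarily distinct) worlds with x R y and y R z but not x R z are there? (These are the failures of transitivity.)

0

R is transitive; there are no such tuples.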